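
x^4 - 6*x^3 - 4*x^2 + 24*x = x*(x - 6)*(x - 2)*(x + 2)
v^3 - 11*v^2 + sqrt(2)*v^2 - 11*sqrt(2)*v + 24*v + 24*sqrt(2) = (v - 8)*(v - 3)*(v + sqrt(2))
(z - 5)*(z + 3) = z^2 - 2*z - 15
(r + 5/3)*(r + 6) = r^2 + 23*r/3 + 10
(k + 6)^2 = k^2 + 12*k + 36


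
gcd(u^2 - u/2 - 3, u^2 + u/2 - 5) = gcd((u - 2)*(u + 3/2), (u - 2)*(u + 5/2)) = u - 2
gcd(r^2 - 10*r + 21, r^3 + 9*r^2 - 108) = r - 3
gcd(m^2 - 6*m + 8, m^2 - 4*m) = m - 4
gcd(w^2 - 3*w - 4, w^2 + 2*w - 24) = w - 4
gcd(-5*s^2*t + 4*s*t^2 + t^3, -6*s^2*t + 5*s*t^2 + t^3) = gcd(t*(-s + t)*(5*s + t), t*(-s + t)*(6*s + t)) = s*t - t^2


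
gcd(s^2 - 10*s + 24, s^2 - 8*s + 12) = s - 6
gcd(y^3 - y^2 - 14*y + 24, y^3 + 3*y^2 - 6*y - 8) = y^2 + 2*y - 8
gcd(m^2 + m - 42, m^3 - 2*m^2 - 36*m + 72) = m - 6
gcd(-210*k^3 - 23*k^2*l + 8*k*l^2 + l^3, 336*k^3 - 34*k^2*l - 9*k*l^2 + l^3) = 6*k + l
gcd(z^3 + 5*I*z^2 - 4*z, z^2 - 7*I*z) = z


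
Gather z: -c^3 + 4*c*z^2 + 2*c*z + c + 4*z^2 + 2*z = -c^3 + c + z^2*(4*c + 4) + z*(2*c + 2)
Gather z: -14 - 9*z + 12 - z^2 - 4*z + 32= -z^2 - 13*z + 30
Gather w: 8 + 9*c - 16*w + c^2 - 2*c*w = c^2 + 9*c + w*(-2*c - 16) + 8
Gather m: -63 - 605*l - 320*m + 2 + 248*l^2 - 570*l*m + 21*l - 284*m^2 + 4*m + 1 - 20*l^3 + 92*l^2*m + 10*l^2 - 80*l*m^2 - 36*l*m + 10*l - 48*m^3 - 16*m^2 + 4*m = -20*l^3 + 258*l^2 - 574*l - 48*m^3 + m^2*(-80*l - 300) + m*(92*l^2 - 606*l - 312) - 60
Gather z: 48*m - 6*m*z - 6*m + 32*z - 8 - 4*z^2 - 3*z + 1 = 42*m - 4*z^2 + z*(29 - 6*m) - 7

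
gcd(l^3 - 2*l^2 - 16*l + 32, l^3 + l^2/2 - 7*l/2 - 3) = l - 2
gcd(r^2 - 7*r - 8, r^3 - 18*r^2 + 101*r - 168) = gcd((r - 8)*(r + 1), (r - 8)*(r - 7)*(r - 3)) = r - 8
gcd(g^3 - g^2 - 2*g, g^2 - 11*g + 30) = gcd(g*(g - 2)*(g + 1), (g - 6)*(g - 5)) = 1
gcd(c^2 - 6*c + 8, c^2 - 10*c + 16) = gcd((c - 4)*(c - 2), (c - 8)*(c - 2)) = c - 2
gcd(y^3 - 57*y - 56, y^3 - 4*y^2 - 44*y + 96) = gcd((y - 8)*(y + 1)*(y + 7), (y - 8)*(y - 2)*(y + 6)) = y - 8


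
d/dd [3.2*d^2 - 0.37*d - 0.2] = 6.4*d - 0.37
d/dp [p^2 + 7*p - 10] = 2*p + 7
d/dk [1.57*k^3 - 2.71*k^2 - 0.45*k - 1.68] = 4.71*k^2 - 5.42*k - 0.45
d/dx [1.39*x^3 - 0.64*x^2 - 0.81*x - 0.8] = 4.17*x^2 - 1.28*x - 0.81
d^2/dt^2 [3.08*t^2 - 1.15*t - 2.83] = 6.16000000000000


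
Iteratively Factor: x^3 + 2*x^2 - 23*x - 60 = (x + 3)*(x^2 - x - 20) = (x - 5)*(x + 3)*(x + 4)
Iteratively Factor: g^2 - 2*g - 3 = (g - 3)*(g + 1)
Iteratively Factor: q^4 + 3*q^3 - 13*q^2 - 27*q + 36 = (q - 1)*(q^3 + 4*q^2 - 9*q - 36) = (q - 3)*(q - 1)*(q^2 + 7*q + 12) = (q - 3)*(q - 1)*(q + 3)*(q + 4)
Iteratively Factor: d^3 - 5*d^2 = (d)*(d^2 - 5*d) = d*(d - 5)*(d)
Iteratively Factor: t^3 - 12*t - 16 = (t + 2)*(t^2 - 2*t - 8) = (t + 2)^2*(t - 4)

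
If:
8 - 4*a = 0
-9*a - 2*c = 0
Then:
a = 2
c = -9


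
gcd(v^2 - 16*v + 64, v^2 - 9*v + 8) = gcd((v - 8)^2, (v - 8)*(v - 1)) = v - 8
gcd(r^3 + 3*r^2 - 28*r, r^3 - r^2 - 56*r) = r^2 + 7*r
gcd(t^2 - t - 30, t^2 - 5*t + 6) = 1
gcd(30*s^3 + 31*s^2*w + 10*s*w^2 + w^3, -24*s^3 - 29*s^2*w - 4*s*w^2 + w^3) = 3*s + w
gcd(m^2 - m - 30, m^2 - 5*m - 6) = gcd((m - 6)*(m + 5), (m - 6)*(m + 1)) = m - 6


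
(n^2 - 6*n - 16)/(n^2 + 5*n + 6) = (n - 8)/(n + 3)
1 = 1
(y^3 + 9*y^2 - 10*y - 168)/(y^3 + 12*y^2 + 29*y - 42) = (y - 4)/(y - 1)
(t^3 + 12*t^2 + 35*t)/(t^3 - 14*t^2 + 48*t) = (t^2 + 12*t + 35)/(t^2 - 14*t + 48)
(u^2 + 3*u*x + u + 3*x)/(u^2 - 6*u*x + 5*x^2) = (u^2 + 3*u*x + u + 3*x)/(u^2 - 6*u*x + 5*x^2)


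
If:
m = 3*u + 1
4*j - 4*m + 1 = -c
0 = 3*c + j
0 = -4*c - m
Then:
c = -1/5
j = 3/5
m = 4/5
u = -1/15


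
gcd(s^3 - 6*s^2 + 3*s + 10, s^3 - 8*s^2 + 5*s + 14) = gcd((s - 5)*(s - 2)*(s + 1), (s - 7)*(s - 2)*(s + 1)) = s^2 - s - 2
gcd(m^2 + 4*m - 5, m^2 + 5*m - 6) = m - 1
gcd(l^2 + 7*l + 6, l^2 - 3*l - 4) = l + 1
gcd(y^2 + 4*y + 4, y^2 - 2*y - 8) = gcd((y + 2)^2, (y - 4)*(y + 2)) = y + 2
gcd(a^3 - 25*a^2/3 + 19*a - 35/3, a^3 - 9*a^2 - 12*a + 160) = a - 5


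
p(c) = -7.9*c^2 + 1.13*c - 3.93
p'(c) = 1.13 - 15.8*c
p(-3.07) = -81.86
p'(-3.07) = 49.64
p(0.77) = -7.74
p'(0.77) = -11.04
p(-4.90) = -199.15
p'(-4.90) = 78.55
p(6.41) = -321.28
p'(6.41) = -100.15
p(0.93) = -9.71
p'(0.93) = -13.56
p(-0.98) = -12.62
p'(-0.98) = 16.61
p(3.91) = -120.29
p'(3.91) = -60.65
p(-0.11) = -4.15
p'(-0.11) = 2.87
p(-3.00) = -78.42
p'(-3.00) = 48.53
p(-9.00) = -654.00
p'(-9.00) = 143.33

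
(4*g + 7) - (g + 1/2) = 3*g + 13/2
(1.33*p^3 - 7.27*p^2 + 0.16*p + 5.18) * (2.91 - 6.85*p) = -9.1105*p^4 + 53.6698*p^3 - 22.2517*p^2 - 35.0174*p + 15.0738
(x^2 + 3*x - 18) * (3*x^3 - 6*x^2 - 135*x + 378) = 3*x^5 + 3*x^4 - 207*x^3 + 81*x^2 + 3564*x - 6804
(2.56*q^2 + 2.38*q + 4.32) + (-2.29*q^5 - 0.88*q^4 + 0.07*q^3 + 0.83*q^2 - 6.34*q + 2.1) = -2.29*q^5 - 0.88*q^4 + 0.07*q^3 + 3.39*q^2 - 3.96*q + 6.42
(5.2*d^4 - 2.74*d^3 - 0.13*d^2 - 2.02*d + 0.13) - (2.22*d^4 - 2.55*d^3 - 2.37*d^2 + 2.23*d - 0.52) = 2.98*d^4 - 0.19*d^3 + 2.24*d^2 - 4.25*d + 0.65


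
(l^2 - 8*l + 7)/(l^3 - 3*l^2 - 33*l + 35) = 1/(l + 5)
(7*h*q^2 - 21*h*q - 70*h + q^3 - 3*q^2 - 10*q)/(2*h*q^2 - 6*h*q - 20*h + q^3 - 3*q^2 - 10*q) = (7*h + q)/(2*h + q)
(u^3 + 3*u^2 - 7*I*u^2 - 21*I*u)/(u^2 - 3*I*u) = (u^2 + u*(3 - 7*I) - 21*I)/(u - 3*I)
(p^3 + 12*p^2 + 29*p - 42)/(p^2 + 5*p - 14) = (p^2 + 5*p - 6)/(p - 2)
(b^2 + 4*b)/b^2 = (b + 4)/b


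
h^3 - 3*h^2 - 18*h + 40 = (h - 5)*(h - 2)*(h + 4)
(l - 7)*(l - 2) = l^2 - 9*l + 14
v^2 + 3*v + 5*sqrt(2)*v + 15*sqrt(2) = (v + 3)*(v + 5*sqrt(2))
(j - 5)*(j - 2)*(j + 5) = j^3 - 2*j^2 - 25*j + 50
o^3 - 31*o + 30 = (o - 5)*(o - 1)*(o + 6)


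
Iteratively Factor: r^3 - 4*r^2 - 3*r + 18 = (r + 2)*(r^2 - 6*r + 9) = (r - 3)*(r + 2)*(r - 3)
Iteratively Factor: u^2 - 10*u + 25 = (u - 5)*(u - 5)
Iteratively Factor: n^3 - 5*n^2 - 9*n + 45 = (n - 5)*(n^2 - 9) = (n - 5)*(n - 3)*(n + 3)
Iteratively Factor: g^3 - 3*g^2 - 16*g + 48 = (g + 4)*(g^2 - 7*g + 12) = (g - 4)*(g + 4)*(g - 3)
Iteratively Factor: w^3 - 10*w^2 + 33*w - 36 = (w - 3)*(w^2 - 7*w + 12) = (w - 3)^2*(w - 4)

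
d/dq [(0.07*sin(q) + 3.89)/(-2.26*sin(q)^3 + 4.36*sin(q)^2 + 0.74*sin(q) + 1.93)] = (0.3164*sin(q)^3 + 26.069*sin(q)^2 - 33.9208*sin(q) - 2.7435)*cos(q)/(5.1076*sin(q)^6 - 19.7072*sin(q)^5 + 15.6648*sin(q)^4 - 2.2708*sin(q)^3 + 17.3772*sin(q)^2 + 2.8564*sin(q) + 3.7249)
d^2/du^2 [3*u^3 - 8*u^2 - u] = 18*u - 16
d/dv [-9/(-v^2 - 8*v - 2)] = 18*(-v - 4)/(v^2 + 8*v + 2)^2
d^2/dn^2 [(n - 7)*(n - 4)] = 2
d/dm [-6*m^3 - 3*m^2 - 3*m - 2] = -18*m^2 - 6*m - 3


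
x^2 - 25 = (x - 5)*(x + 5)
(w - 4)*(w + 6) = w^2 + 2*w - 24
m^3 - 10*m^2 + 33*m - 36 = (m - 4)*(m - 3)^2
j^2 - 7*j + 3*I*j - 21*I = (j - 7)*(j + 3*I)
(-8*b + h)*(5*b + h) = -40*b^2 - 3*b*h + h^2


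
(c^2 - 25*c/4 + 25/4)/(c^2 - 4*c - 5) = (c - 5/4)/(c + 1)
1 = 1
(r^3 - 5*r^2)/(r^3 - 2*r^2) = (r - 5)/(r - 2)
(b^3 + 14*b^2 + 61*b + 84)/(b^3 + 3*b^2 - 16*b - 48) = (b + 7)/(b - 4)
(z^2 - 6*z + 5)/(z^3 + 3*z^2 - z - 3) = (z - 5)/(z^2 + 4*z + 3)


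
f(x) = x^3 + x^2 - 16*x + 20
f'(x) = 3*x^2 + 2*x - 16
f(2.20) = 0.29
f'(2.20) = 2.92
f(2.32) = 0.75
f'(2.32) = 4.79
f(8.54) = 579.13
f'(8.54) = 219.87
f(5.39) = 119.40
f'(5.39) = 81.94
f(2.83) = 5.39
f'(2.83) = 13.69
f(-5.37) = -20.10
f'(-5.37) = 59.77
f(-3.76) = 41.14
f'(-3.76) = 18.89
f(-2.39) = 50.30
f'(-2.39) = -3.64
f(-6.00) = -64.00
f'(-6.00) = 80.00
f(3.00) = 8.00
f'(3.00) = 17.00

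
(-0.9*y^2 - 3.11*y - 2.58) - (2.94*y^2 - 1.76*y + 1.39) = -3.84*y^2 - 1.35*y - 3.97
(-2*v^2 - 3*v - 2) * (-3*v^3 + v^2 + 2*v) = 6*v^5 + 7*v^4 - v^3 - 8*v^2 - 4*v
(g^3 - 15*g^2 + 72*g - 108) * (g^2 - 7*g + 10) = g^5 - 22*g^4 + 187*g^3 - 762*g^2 + 1476*g - 1080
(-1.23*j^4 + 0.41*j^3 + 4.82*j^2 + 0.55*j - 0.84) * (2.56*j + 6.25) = -3.1488*j^5 - 6.6379*j^4 + 14.9017*j^3 + 31.533*j^2 + 1.2871*j - 5.25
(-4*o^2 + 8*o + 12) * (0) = 0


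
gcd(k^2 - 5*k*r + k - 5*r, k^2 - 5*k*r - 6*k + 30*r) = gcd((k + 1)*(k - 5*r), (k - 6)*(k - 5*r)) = -k + 5*r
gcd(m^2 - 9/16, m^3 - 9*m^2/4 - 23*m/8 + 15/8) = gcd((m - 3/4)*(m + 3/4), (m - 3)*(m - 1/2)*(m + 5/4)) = 1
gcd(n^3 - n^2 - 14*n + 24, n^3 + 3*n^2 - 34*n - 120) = n + 4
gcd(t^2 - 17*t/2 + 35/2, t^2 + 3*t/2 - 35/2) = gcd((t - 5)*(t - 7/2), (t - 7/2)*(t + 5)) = t - 7/2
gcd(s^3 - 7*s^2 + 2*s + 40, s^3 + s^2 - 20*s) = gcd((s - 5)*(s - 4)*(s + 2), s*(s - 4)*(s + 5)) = s - 4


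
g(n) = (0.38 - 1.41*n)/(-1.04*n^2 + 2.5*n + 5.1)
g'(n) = (0.38 - 1.41*n)*(2.08*n - 2.5)/(-1.04*n^2 + 2.5*n + 5.1)^2 - 1.41/(-1.04*n^2 + 2.5*n + 5.1) = (-1.4664*n^2 + 0.7904*n - 8.141)/(1.0816*n^4 - 5.2*n^3 - 4.358*n^2 + 25.5*n + 26.01)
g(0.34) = -0.02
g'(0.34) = -0.24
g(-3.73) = -0.30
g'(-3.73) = -0.09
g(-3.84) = -0.29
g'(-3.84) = -0.08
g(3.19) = -1.65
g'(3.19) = -3.31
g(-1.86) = -0.95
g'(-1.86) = -1.48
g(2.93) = -1.07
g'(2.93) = -1.51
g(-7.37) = -0.15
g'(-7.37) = -0.02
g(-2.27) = -0.60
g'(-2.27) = -0.50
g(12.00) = 0.14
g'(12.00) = -0.02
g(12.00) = 0.14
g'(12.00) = -0.02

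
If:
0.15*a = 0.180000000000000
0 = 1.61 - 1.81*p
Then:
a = 1.20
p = 0.89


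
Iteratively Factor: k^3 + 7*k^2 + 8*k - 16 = (k + 4)*(k^2 + 3*k - 4) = (k - 1)*(k + 4)*(k + 4)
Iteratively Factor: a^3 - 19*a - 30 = (a - 5)*(a^2 + 5*a + 6) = (a - 5)*(a + 2)*(a + 3)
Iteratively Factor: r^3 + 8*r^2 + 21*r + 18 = (r + 2)*(r^2 + 6*r + 9) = (r + 2)*(r + 3)*(r + 3)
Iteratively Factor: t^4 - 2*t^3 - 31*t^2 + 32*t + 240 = (t + 4)*(t^3 - 6*t^2 - 7*t + 60) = (t - 4)*(t + 4)*(t^2 - 2*t - 15) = (t - 5)*(t - 4)*(t + 4)*(t + 3)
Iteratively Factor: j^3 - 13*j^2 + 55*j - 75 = (j - 3)*(j^2 - 10*j + 25) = (j - 5)*(j - 3)*(j - 5)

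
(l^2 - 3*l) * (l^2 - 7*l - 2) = l^4 - 10*l^3 + 19*l^2 + 6*l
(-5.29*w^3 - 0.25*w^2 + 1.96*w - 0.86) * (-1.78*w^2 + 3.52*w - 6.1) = 9.4162*w^5 - 18.1758*w^4 + 27.9002*w^3 + 9.955*w^2 - 14.9832*w + 5.246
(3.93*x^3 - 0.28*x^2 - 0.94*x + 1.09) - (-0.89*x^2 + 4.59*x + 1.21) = 3.93*x^3 + 0.61*x^2 - 5.53*x - 0.12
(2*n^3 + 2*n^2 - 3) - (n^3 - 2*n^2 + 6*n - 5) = n^3 + 4*n^2 - 6*n + 2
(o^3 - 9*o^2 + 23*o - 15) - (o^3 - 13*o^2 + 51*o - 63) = 4*o^2 - 28*o + 48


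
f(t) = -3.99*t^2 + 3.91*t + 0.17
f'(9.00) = -67.91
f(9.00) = -287.83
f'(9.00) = -67.91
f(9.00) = -287.83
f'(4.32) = -30.56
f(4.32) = -57.40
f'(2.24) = -13.97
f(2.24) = -11.09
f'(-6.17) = 53.15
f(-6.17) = -175.85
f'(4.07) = -28.57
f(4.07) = -50.01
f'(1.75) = -10.06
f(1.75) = -5.21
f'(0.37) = 0.96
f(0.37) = 1.07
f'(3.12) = -20.99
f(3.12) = -26.47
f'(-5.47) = 47.56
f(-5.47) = -140.60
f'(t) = 3.91 - 7.98*t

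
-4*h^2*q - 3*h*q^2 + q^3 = q*(-4*h + q)*(h + q)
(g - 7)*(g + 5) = g^2 - 2*g - 35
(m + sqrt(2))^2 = m^2 + 2*sqrt(2)*m + 2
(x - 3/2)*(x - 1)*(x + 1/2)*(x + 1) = x^4 - x^3 - 7*x^2/4 + x + 3/4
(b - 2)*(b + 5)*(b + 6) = b^3 + 9*b^2 + 8*b - 60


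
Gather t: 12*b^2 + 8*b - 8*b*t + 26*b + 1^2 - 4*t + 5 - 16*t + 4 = 12*b^2 + 34*b + t*(-8*b - 20) + 10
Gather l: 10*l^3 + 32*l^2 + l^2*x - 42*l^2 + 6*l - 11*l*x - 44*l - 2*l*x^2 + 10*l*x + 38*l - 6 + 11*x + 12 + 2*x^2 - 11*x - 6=10*l^3 + l^2*(x - 10) + l*(-2*x^2 - x) + 2*x^2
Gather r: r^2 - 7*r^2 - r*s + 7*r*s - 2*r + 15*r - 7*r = -6*r^2 + r*(6*s + 6)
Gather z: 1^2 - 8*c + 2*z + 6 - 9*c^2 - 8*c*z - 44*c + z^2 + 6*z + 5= -9*c^2 - 52*c + z^2 + z*(8 - 8*c) + 12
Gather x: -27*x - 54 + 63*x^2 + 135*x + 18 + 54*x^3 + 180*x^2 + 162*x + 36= 54*x^3 + 243*x^2 + 270*x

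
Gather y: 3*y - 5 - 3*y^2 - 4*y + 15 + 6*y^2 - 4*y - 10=3*y^2 - 5*y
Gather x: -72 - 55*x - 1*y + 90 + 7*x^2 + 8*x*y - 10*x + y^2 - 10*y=7*x^2 + x*(8*y - 65) + y^2 - 11*y + 18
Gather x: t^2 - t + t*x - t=t^2 + t*x - 2*t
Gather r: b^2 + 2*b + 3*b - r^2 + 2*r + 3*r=b^2 + 5*b - r^2 + 5*r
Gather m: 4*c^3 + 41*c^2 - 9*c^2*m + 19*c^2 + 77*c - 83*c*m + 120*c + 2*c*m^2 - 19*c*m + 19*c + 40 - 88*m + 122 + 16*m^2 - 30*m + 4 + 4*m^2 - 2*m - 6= 4*c^3 + 60*c^2 + 216*c + m^2*(2*c + 20) + m*(-9*c^2 - 102*c - 120) + 160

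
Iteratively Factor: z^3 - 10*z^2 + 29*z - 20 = (z - 1)*(z^2 - 9*z + 20) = (z - 4)*(z - 1)*(z - 5)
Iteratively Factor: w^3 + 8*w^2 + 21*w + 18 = (w + 2)*(w^2 + 6*w + 9) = (w + 2)*(w + 3)*(w + 3)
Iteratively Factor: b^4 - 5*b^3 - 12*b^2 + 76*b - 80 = (b - 2)*(b^3 - 3*b^2 - 18*b + 40) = (b - 2)*(b + 4)*(b^2 - 7*b + 10) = (b - 5)*(b - 2)*(b + 4)*(b - 2)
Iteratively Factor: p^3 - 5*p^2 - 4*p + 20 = (p - 2)*(p^2 - 3*p - 10) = (p - 2)*(p + 2)*(p - 5)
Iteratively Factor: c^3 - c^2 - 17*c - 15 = (c + 3)*(c^2 - 4*c - 5) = (c - 5)*(c + 3)*(c + 1)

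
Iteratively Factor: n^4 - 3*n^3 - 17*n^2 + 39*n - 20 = (n - 1)*(n^3 - 2*n^2 - 19*n + 20) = (n - 1)*(n + 4)*(n^2 - 6*n + 5) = (n - 1)^2*(n + 4)*(n - 5)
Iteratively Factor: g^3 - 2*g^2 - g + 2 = (g - 1)*(g^2 - g - 2) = (g - 1)*(g + 1)*(g - 2)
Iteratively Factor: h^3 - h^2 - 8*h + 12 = (h - 2)*(h^2 + h - 6) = (h - 2)*(h + 3)*(h - 2)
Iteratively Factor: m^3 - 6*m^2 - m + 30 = (m - 3)*(m^2 - 3*m - 10) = (m - 5)*(m - 3)*(m + 2)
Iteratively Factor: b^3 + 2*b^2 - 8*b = (b - 2)*(b^2 + 4*b) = b*(b - 2)*(b + 4)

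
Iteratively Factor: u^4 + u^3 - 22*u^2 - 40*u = (u + 2)*(u^3 - u^2 - 20*u) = (u + 2)*(u + 4)*(u^2 - 5*u) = u*(u + 2)*(u + 4)*(u - 5)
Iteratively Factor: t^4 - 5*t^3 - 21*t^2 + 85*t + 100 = (t + 1)*(t^3 - 6*t^2 - 15*t + 100) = (t - 5)*(t + 1)*(t^2 - t - 20) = (t - 5)^2*(t + 1)*(t + 4)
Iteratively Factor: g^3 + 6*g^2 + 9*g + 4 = (g + 1)*(g^2 + 5*g + 4) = (g + 1)^2*(g + 4)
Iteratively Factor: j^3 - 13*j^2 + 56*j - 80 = (j - 4)*(j^2 - 9*j + 20) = (j - 4)^2*(j - 5)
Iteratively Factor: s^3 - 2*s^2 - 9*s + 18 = (s - 3)*(s^2 + s - 6) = (s - 3)*(s - 2)*(s + 3)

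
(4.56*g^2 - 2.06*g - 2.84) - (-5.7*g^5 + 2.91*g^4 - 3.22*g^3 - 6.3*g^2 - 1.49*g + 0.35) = 5.7*g^5 - 2.91*g^4 + 3.22*g^3 + 10.86*g^2 - 0.57*g - 3.19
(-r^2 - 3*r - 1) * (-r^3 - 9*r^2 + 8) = r^5 + 12*r^4 + 28*r^3 + r^2 - 24*r - 8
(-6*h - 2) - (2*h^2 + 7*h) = -2*h^2 - 13*h - 2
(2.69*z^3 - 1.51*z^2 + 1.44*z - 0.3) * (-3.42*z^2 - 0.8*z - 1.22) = -9.1998*z^5 + 3.0122*z^4 - 6.9986*z^3 + 1.7162*z^2 - 1.5168*z + 0.366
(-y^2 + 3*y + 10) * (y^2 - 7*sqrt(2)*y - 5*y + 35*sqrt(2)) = -y^4 + 8*y^3 + 7*sqrt(2)*y^3 - 56*sqrt(2)*y^2 - 5*y^2 - 50*y + 35*sqrt(2)*y + 350*sqrt(2)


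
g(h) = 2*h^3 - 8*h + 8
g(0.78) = 2.71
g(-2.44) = -1.53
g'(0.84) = -3.77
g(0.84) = 2.47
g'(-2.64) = 33.82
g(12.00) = 3368.00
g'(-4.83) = 131.97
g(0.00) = 8.00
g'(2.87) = 41.42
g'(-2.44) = 27.72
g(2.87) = 32.32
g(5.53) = 301.98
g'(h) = 6*h^2 - 8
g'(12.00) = 856.00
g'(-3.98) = 87.04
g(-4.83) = -178.72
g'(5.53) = 175.49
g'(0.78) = -4.35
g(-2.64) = -7.68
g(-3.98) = -86.25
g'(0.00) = -8.00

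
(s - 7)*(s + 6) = s^2 - s - 42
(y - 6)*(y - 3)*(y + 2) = y^3 - 7*y^2 + 36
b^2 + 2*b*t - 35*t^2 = (b - 5*t)*(b + 7*t)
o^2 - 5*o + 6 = (o - 3)*(o - 2)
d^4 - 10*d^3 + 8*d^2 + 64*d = d*(d - 8)*(d - 4)*(d + 2)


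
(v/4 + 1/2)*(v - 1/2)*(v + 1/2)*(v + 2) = v^4/4 + v^3 + 15*v^2/16 - v/4 - 1/4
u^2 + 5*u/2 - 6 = (u - 3/2)*(u + 4)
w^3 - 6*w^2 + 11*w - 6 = (w - 3)*(w - 2)*(w - 1)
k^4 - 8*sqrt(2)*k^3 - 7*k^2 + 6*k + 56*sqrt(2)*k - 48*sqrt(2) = (k - 2)*(k - 1)*(k + 3)*(k - 8*sqrt(2))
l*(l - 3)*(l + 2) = l^3 - l^2 - 6*l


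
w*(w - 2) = w^2 - 2*w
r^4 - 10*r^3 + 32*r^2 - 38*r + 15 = (r - 5)*(r - 3)*(r - 1)^2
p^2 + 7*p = p*(p + 7)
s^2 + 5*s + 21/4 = (s + 3/2)*(s + 7/2)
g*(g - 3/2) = g^2 - 3*g/2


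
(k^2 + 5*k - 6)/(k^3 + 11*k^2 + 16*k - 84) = (k - 1)/(k^2 + 5*k - 14)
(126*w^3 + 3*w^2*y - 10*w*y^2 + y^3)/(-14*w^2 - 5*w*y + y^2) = (-18*w^2 - 3*w*y + y^2)/(2*w + y)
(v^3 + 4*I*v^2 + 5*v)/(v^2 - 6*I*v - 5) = v*(v + 5*I)/(v - 5*I)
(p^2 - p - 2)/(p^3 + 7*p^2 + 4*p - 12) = (p^2 - p - 2)/(p^3 + 7*p^2 + 4*p - 12)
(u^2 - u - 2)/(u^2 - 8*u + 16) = (u^2 - u - 2)/(u^2 - 8*u + 16)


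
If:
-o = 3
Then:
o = -3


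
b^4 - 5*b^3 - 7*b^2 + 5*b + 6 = (b - 6)*(b - 1)*(b + 1)^2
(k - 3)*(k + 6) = k^2 + 3*k - 18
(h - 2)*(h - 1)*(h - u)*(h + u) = h^4 - 3*h^3 - h^2*u^2 + 2*h^2 + 3*h*u^2 - 2*u^2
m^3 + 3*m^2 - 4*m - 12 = (m - 2)*(m + 2)*(m + 3)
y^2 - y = y*(y - 1)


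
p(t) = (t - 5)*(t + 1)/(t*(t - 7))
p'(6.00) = -2.31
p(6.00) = -1.17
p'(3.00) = -0.22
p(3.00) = 0.67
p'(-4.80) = -0.05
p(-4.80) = 0.66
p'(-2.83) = -0.11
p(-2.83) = 0.52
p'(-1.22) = -0.51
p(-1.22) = 0.14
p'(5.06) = -0.64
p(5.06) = -0.04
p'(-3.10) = -0.10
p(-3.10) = 0.54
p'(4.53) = -0.41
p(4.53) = 0.23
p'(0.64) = -1.80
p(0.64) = 1.76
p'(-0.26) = -10.61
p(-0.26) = -2.06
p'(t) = (t - 5)/(t*(t - 7)) + (t + 1)/(t*(t - 7)) - (t - 5)*(t + 1)/(t*(t - 7)^2) - (t - 5)*(t + 1)/(t^2*(t - 7)) = (-3*t^2 + 10*t - 35)/(t^2*(t^2 - 14*t + 49))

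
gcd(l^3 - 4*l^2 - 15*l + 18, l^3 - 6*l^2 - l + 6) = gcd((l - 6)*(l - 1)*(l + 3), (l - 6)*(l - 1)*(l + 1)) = l^2 - 7*l + 6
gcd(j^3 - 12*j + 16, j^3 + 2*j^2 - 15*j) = 1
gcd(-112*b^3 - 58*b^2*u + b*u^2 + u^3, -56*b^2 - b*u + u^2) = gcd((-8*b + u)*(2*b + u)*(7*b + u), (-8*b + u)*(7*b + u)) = -56*b^2 - b*u + u^2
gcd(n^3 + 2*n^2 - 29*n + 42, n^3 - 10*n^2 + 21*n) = n - 3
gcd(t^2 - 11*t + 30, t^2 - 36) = t - 6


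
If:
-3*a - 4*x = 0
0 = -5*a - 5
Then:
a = -1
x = 3/4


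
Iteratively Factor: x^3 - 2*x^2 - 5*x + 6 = (x + 2)*(x^2 - 4*x + 3) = (x - 3)*(x + 2)*(x - 1)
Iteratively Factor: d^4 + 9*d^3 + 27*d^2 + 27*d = (d)*(d^3 + 9*d^2 + 27*d + 27) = d*(d + 3)*(d^2 + 6*d + 9) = d*(d + 3)^2*(d + 3)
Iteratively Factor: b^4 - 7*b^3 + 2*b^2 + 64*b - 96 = (b + 3)*(b^3 - 10*b^2 + 32*b - 32) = (b - 4)*(b + 3)*(b^2 - 6*b + 8) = (b - 4)*(b - 2)*(b + 3)*(b - 4)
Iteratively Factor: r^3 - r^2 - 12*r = (r + 3)*(r^2 - 4*r) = (r - 4)*(r + 3)*(r)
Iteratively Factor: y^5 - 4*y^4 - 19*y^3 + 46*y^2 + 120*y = (y - 5)*(y^4 + y^3 - 14*y^2 - 24*y) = y*(y - 5)*(y^3 + y^2 - 14*y - 24) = y*(y - 5)*(y + 3)*(y^2 - 2*y - 8) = y*(y - 5)*(y + 2)*(y + 3)*(y - 4)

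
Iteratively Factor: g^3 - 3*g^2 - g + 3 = (g - 3)*(g^2 - 1) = (g - 3)*(g - 1)*(g + 1)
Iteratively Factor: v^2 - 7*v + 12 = (v - 3)*(v - 4)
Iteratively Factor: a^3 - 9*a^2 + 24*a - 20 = (a - 2)*(a^2 - 7*a + 10) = (a - 5)*(a - 2)*(a - 2)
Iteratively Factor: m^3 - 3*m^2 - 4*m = (m - 4)*(m^2 + m) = m*(m - 4)*(m + 1)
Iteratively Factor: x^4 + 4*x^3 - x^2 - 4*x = (x + 1)*(x^3 + 3*x^2 - 4*x) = x*(x + 1)*(x^2 + 3*x - 4) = x*(x - 1)*(x + 1)*(x + 4)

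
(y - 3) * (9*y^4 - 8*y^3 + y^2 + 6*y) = 9*y^5 - 35*y^4 + 25*y^3 + 3*y^2 - 18*y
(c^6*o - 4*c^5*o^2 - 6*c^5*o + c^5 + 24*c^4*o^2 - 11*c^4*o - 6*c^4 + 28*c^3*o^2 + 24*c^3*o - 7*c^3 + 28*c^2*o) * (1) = c^6*o - 4*c^5*o^2 - 6*c^5*o + c^5 + 24*c^4*o^2 - 11*c^4*o - 6*c^4 + 28*c^3*o^2 + 24*c^3*o - 7*c^3 + 28*c^2*o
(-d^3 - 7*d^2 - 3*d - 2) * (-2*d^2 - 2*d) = 2*d^5 + 16*d^4 + 20*d^3 + 10*d^2 + 4*d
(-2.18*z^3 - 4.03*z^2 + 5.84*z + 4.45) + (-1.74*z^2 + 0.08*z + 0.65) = -2.18*z^3 - 5.77*z^2 + 5.92*z + 5.1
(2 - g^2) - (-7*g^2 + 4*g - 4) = 6*g^2 - 4*g + 6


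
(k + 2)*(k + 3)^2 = k^3 + 8*k^2 + 21*k + 18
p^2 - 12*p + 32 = (p - 8)*(p - 4)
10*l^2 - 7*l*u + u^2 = (-5*l + u)*(-2*l + u)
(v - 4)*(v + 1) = v^2 - 3*v - 4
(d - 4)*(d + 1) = d^2 - 3*d - 4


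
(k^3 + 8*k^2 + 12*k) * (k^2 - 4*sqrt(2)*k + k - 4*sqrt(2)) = k^5 - 4*sqrt(2)*k^4 + 9*k^4 - 36*sqrt(2)*k^3 + 20*k^3 - 80*sqrt(2)*k^2 + 12*k^2 - 48*sqrt(2)*k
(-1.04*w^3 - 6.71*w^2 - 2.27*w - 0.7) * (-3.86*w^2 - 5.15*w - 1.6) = 4.0144*w^5 + 31.2566*w^4 + 44.9827*w^3 + 25.1285*w^2 + 7.237*w + 1.12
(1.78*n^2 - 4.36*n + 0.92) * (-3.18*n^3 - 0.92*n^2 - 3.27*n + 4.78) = -5.6604*n^5 + 12.2272*n^4 - 4.735*n^3 + 21.9192*n^2 - 23.8492*n + 4.3976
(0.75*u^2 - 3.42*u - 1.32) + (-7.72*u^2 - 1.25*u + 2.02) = -6.97*u^2 - 4.67*u + 0.7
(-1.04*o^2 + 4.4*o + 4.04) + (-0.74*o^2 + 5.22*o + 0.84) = -1.78*o^2 + 9.62*o + 4.88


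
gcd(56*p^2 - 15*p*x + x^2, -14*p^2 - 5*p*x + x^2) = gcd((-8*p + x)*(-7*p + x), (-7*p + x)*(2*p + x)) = -7*p + x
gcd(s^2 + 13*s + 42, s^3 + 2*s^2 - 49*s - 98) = s + 7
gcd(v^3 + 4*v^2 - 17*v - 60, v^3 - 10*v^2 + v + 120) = v + 3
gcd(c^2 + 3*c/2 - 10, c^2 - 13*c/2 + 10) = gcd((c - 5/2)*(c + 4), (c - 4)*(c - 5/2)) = c - 5/2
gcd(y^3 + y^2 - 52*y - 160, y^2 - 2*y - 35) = y + 5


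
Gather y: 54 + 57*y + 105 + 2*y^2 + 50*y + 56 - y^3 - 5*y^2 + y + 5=-y^3 - 3*y^2 + 108*y + 220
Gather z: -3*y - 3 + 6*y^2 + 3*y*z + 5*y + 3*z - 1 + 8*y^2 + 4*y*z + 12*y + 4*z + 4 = 14*y^2 + 14*y + z*(7*y + 7)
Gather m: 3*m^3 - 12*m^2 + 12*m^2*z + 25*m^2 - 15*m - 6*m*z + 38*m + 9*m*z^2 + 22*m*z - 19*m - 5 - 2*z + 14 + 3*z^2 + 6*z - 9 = 3*m^3 + m^2*(12*z + 13) + m*(9*z^2 + 16*z + 4) + 3*z^2 + 4*z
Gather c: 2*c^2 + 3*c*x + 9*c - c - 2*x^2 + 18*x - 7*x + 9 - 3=2*c^2 + c*(3*x + 8) - 2*x^2 + 11*x + 6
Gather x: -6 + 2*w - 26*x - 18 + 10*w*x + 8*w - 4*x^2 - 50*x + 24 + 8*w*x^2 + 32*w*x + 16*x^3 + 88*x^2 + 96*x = 10*w + 16*x^3 + x^2*(8*w + 84) + x*(42*w + 20)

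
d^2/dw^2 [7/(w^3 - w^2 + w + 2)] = 14*((1 - 3*w)*(w^3 - w^2 + w + 2) + (3*w^2 - 2*w + 1)^2)/(w^3 - w^2 + w + 2)^3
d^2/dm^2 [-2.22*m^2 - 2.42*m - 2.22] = -4.44000000000000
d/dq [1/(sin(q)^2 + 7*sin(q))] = -(2*sin(q) + 7)*cos(q)/((sin(q) + 7)^2*sin(q)^2)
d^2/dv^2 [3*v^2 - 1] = 6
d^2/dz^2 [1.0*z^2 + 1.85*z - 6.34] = 2.00000000000000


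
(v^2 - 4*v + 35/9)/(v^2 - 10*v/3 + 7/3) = (v - 5/3)/(v - 1)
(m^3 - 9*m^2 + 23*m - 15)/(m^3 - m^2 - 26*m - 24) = (-m^3 + 9*m^2 - 23*m + 15)/(-m^3 + m^2 + 26*m + 24)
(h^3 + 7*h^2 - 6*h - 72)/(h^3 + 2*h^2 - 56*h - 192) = (h - 3)/(h - 8)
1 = 1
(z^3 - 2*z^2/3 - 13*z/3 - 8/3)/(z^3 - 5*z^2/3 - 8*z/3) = (z + 1)/z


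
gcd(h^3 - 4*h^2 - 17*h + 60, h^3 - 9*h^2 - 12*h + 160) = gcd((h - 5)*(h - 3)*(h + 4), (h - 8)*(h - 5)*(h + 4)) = h^2 - h - 20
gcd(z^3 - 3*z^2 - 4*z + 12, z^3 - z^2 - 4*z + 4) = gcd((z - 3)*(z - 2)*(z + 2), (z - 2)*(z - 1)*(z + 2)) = z^2 - 4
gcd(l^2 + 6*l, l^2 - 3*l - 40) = 1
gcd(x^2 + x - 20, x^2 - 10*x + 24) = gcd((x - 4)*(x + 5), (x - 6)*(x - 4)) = x - 4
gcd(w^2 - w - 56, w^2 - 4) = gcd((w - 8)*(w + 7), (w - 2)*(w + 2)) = 1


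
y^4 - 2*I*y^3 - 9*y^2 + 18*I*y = y*(y - 3)*(y + 3)*(y - 2*I)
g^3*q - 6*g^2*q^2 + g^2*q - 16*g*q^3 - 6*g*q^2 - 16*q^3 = (g - 8*q)*(g + 2*q)*(g*q + q)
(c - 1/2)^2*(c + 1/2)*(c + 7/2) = c^4 + 3*c^3 - 2*c^2 - 3*c/4 + 7/16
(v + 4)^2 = v^2 + 8*v + 16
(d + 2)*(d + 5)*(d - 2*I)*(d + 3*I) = d^4 + 7*d^3 + I*d^3 + 16*d^2 + 7*I*d^2 + 42*d + 10*I*d + 60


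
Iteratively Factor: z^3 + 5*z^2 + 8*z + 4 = (z + 2)*(z^2 + 3*z + 2) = (z + 2)^2*(z + 1)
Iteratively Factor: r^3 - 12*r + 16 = (r + 4)*(r^2 - 4*r + 4) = (r - 2)*(r + 4)*(r - 2)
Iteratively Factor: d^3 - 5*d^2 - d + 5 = (d - 5)*(d^2 - 1) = (d - 5)*(d - 1)*(d + 1)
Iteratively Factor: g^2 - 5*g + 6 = (g - 2)*(g - 3)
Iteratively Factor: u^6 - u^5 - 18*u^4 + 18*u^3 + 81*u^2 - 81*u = (u + 3)*(u^5 - 4*u^4 - 6*u^3 + 36*u^2 - 27*u) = (u + 3)^2*(u^4 - 7*u^3 + 15*u^2 - 9*u) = (u - 3)*(u + 3)^2*(u^3 - 4*u^2 + 3*u) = (u - 3)*(u - 1)*(u + 3)^2*(u^2 - 3*u) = u*(u - 3)*(u - 1)*(u + 3)^2*(u - 3)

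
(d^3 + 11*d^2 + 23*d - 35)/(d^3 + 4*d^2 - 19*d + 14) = (d + 5)/(d - 2)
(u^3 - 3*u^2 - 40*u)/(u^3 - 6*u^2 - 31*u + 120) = u/(u - 3)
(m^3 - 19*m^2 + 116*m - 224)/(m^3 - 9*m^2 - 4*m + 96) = (m - 7)/(m + 3)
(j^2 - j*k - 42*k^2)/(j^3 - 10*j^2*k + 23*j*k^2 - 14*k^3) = (j + 6*k)/(j^2 - 3*j*k + 2*k^2)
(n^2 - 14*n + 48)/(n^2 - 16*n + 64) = (n - 6)/(n - 8)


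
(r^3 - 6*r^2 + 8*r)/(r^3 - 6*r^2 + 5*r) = (r^2 - 6*r + 8)/(r^2 - 6*r + 5)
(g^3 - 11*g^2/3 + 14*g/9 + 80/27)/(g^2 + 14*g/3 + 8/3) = (9*g^2 - 39*g + 40)/(9*(g + 4))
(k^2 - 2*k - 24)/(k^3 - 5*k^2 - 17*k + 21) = (k^2 - 2*k - 24)/(k^3 - 5*k^2 - 17*k + 21)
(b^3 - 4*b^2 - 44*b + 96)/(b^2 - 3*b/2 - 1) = 2*(b^2 - 2*b - 48)/(2*b + 1)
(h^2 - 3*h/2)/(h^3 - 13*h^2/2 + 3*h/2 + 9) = h/(h^2 - 5*h - 6)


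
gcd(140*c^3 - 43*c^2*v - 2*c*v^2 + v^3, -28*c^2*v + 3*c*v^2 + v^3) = -28*c^2 + 3*c*v + v^2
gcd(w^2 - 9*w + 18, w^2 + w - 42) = w - 6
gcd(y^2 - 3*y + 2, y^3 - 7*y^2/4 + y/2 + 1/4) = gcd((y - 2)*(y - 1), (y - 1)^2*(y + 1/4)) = y - 1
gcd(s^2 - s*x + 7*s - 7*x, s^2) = 1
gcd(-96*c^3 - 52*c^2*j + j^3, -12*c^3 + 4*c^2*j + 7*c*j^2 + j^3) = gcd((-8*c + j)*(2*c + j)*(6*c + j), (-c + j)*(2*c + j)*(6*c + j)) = 12*c^2 + 8*c*j + j^2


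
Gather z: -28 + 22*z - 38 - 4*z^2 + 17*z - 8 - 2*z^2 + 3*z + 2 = -6*z^2 + 42*z - 72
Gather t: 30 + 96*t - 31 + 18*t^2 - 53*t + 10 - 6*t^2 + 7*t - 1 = 12*t^2 + 50*t + 8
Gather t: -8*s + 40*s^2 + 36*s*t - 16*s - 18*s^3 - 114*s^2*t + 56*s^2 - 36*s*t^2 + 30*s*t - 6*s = -18*s^3 + 96*s^2 - 36*s*t^2 - 30*s + t*(-114*s^2 + 66*s)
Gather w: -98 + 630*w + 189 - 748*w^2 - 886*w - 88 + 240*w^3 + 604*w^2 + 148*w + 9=240*w^3 - 144*w^2 - 108*w + 12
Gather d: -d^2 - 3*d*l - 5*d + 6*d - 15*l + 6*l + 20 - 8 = -d^2 + d*(1 - 3*l) - 9*l + 12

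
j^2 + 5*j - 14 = (j - 2)*(j + 7)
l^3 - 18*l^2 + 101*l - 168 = (l - 8)*(l - 7)*(l - 3)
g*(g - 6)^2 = g^3 - 12*g^2 + 36*g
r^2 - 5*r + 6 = (r - 3)*(r - 2)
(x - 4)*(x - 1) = x^2 - 5*x + 4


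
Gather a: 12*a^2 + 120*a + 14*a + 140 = 12*a^2 + 134*a + 140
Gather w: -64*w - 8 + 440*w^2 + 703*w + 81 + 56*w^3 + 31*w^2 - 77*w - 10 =56*w^3 + 471*w^2 + 562*w + 63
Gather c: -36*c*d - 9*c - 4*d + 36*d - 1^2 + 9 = c*(-36*d - 9) + 32*d + 8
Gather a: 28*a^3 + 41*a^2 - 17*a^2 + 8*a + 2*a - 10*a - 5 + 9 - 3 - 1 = 28*a^3 + 24*a^2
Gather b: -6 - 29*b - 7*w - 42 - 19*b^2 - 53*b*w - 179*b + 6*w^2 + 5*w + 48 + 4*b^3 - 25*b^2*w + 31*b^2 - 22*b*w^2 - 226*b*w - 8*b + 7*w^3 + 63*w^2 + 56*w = 4*b^3 + b^2*(12 - 25*w) + b*(-22*w^2 - 279*w - 216) + 7*w^3 + 69*w^2 + 54*w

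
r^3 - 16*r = r*(r - 4)*(r + 4)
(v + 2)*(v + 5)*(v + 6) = v^3 + 13*v^2 + 52*v + 60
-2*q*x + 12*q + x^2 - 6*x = (-2*q + x)*(x - 6)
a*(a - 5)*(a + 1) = a^3 - 4*a^2 - 5*a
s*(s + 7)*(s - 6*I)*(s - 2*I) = s^4 + 7*s^3 - 8*I*s^3 - 12*s^2 - 56*I*s^2 - 84*s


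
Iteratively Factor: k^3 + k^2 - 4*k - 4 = (k + 2)*(k^2 - k - 2) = (k - 2)*(k + 2)*(k + 1)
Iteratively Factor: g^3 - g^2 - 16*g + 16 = (g + 4)*(g^2 - 5*g + 4) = (g - 1)*(g + 4)*(g - 4)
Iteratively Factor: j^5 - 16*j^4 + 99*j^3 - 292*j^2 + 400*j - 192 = (j - 4)*(j^4 - 12*j^3 + 51*j^2 - 88*j + 48) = (j - 4)*(j - 3)*(j^3 - 9*j^2 + 24*j - 16) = (j - 4)^2*(j - 3)*(j^2 - 5*j + 4) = (j - 4)^3*(j - 3)*(j - 1)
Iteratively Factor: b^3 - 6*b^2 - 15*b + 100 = (b - 5)*(b^2 - b - 20) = (b - 5)^2*(b + 4)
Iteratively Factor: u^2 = (u)*(u)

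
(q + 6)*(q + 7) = q^2 + 13*q + 42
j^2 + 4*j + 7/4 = (j + 1/2)*(j + 7/2)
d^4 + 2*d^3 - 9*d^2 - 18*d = d*(d - 3)*(d + 2)*(d + 3)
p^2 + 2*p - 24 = (p - 4)*(p + 6)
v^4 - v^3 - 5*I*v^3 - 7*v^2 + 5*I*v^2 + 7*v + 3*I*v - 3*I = (v - 1)*(v - 3*I)*(v - I)^2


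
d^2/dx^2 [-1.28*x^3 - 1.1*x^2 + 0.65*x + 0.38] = -7.68*x - 2.2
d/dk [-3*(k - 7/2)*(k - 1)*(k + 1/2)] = -9*k^2 + 24*k - 15/4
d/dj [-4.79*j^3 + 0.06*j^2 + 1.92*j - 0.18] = -14.37*j^2 + 0.12*j + 1.92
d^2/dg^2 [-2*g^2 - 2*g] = -4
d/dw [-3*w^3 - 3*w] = -9*w^2 - 3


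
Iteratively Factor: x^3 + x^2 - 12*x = (x)*(x^2 + x - 12) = x*(x - 3)*(x + 4)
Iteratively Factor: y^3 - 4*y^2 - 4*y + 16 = (y - 2)*(y^2 - 2*y - 8) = (y - 2)*(y + 2)*(y - 4)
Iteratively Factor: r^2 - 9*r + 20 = (r - 4)*(r - 5)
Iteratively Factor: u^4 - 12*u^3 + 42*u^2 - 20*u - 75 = (u - 5)*(u^3 - 7*u^2 + 7*u + 15) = (u - 5)*(u - 3)*(u^2 - 4*u - 5) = (u - 5)*(u - 3)*(u + 1)*(u - 5)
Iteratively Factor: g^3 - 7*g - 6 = (g + 1)*(g^2 - g - 6) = (g - 3)*(g + 1)*(g + 2)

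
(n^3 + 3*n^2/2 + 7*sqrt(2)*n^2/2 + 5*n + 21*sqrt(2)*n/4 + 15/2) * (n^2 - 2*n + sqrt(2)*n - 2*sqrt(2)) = n^5 - n^4/2 + 9*sqrt(2)*n^4/2 - 9*sqrt(2)*n^3/4 + 9*n^3 - 17*sqrt(2)*n^2/2 - 6*n^2 - 36*n - 5*sqrt(2)*n/2 - 15*sqrt(2)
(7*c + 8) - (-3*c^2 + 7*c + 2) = 3*c^2 + 6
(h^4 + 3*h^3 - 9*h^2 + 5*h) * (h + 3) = h^5 + 6*h^4 - 22*h^2 + 15*h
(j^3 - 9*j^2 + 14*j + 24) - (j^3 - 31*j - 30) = -9*j^2 + 45*j + 54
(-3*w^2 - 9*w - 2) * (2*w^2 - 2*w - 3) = -6*w^4 - 12*w^3 + 23*w^2 + 31*w + 6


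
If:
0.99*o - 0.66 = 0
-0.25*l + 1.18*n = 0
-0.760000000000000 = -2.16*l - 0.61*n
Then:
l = 0.33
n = 0.07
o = 0.67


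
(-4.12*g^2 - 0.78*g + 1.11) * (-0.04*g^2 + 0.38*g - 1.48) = 0.1648*g^4 - 1.5344*g^3 + 5.7568*g^2 + 1.5762*g - 1.6428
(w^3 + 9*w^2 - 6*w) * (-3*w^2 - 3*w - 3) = -3*w^5 - 30*w^4 - 12*w^3 - 9*w^2 + 18*w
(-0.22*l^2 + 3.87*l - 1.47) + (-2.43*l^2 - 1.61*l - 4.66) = -2.65*l^2 + 2.26*l - 6.13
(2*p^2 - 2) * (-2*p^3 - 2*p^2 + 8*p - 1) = -4*p^5 - 4*p^4 + 20*p^3 + 2*p^2 - 16*p + 2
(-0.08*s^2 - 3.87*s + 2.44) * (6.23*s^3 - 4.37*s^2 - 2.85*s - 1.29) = -0.4984*s^5 - 23.7605*s^4 + 32.3411*s^3 + 0.4699*s^2 - 1.9617*s - 3.1476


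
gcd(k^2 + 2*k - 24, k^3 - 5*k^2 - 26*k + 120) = k - 4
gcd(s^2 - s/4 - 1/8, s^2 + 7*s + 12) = 1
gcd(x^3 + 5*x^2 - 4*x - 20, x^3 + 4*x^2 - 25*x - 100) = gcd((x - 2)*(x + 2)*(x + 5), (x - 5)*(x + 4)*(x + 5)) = x + 5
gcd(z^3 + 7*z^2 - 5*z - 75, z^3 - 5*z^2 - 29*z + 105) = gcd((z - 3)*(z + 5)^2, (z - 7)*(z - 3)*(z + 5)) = z^2 + 2*z - 15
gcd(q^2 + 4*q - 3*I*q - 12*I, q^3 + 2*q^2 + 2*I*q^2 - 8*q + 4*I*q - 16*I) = q + 4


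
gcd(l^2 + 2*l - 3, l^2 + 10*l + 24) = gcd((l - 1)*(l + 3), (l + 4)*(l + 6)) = 1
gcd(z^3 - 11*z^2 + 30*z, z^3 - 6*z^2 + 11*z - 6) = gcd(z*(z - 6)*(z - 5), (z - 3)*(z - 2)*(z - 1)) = 1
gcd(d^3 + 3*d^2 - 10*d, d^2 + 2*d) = d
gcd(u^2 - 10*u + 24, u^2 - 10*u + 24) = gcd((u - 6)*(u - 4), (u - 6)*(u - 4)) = u^2 - 10*u + 24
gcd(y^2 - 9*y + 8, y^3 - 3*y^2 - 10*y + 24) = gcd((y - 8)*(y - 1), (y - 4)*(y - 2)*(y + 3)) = 1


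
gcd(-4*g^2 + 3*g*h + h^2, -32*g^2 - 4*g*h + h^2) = 4*g + h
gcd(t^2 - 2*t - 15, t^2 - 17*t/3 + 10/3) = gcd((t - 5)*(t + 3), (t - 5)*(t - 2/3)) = t - 5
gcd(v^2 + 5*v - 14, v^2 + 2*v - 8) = v - 2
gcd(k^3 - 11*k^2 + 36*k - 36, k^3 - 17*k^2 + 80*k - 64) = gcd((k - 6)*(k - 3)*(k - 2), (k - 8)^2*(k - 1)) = 1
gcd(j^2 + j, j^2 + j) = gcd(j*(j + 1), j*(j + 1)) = j^2 + j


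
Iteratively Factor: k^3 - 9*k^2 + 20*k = (k - 5)*(k^2 - 4*k) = (k - 5)*(k - 4)*(k)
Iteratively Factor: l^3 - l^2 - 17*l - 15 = (l - 5)*(l^2 + 4*l + 3) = (l - 5)*(l + 3)*(l + 1)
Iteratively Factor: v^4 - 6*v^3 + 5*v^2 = (v)*(v^3 - 6*v^2 + 5*v) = v*(v - 5)*(v^2 - v) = v^2*(v - 5)*(v - 1)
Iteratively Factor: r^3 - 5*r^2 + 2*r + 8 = (r - 2)*(r^2 - 3*r - 4) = (r - 2)*(r + 1)*(r - 4)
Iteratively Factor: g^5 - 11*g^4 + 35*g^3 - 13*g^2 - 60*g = (g - 5)*(g^4 - 6*g^3 + 5*g^2 + 12*g) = (g - 5)*(g + 1)*(g^3 - 7*g^2 + 12*g) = (g - 5)*(g - 3)*(g + 1)*(g^2 - 4*g) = (g - 5)*(g - 4)*(g - 3)*(g + 1)*(g)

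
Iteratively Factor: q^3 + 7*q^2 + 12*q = (q)*(q^2 + 7*q + 12) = q*(q + 4)*(q + 3)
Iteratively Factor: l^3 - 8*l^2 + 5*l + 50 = (l - 5)*(l^2 - 3*l - 10) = (l - 5)^2*(l + 2)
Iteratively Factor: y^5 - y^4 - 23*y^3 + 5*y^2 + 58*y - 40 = (y - 1)*(y^4 - 23*y^2 - 18*y + 40) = (y - 1)*(y + 4)*(y^3 - 4*y^2 - 7*y + 10) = (y - 1)*(y + 2)*(y + 4)*(y^2 - 6*y + 5) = (y - 5)*(y - 1)*(y + 2)*(y + 4)*(y - 1)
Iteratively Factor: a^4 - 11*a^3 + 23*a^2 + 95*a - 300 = (a + 3)*(a^3 - 14*a^2 + 65*a - 100) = (a - 5)*(a + 3)*(a^2 - 9*a + 20) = (a - 5)*(a - 4)*(a + 3)*(a - 5)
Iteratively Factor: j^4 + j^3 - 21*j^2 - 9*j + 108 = (j - 3)*(j^3 + 4*j^2 - 9*j - 36) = (j - 3)*(j + 4)*(j^2 - 9) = (j - 3)^2*(j + 4)*(j + 3)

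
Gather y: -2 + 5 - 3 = 0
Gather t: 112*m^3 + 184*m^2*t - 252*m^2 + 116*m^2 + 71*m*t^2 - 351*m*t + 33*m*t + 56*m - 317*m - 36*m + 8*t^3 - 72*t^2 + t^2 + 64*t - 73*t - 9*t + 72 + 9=112*m^3 - 136*m^2 - 297*m + 8*t^3 + t^2*(71*m - 71) + t*(184*m^2 - 318*m - 18) + 81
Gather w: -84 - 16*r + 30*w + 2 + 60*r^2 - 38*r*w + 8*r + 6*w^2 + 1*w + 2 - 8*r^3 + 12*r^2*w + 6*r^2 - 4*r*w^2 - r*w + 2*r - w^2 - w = -8*r^3 + 66*r^2 - 6*r + w^2*(5 - 4*r) + w*(12*r^2 - 39*r + 30) - 80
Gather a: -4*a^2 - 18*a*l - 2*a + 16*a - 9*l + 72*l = -4*a^2 + a*(14 - 18*l) + 63*l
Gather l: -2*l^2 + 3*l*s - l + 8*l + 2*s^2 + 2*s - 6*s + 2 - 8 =-2*l^2 + l*(3*s + 7) + 2*s^2 - 4*s - 6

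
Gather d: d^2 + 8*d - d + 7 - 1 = d^2 + 7*d + 6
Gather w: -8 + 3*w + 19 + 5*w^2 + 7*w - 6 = 5*w^2 + 10*w + 5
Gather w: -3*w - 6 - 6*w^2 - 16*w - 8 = -6*w^2 - 19*w - 14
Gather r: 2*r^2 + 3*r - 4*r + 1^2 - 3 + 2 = 2*r^2 - r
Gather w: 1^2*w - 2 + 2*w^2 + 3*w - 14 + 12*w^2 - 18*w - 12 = 14*w^2 - 14*w - 28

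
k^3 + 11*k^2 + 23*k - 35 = (k - 1)*(k + 5)*(k + 7)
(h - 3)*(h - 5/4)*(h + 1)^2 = h^4 - 9*h^3/4 - 15*h^2/4 + 13*h/4 + 15/4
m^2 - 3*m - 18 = (m - 6)*(m + 3)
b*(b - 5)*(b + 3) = b^3 - 2*b^2 - 15*b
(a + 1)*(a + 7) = a^2 + 8*a + 7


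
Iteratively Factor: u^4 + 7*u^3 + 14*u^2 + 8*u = (u + 2)*(u^3 + 5*u^2 + 4*u) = u*(u + 2)*(u^2 + 5*u + 4) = u*(u + 2)*(u + 4)*(u + 1)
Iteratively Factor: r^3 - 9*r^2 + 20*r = (r - 4)*(r^2 - 5*r) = r*(r - 4)*(r - 5)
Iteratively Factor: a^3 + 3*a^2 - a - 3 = (a + 3)*(a^2 - 1) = (a - 1)*(a + 3)*(a + 1)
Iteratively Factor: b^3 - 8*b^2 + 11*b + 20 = (b - 5)*(b^2 - 3*b - 4) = (b - 5)*(b + 1)*(b - 4)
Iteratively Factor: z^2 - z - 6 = (z - 3)*(z + 2)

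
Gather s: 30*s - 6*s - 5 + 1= 24*s - 4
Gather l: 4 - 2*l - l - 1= 3 - 3*l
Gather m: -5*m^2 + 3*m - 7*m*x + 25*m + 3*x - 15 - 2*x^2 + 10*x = -5*m^2 + m*(28 - 7*x) - 2*x^2 + 13*x - 15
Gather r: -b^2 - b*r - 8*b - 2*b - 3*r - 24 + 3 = -b^2 - 10*b + r*(-b - 3) - 21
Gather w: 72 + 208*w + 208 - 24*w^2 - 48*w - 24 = -24*w^2 + 160*w + 256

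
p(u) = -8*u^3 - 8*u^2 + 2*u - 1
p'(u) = -24*u^2 - 16*u + 2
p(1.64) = -54.52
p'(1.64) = -88.79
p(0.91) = -11.83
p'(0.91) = -32.43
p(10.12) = -9091.55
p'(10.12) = -2617.87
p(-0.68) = -3.54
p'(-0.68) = 1.78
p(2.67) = -204.96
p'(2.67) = -211.81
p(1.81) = -71.03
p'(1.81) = -105.59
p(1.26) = -27.18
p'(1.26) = -56.26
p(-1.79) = 15.67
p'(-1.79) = -46.26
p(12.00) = -14953.00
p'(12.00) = -3646.00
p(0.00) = -1.00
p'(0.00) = 2.00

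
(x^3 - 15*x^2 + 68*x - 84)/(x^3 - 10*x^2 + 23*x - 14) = (x - 6)/(x - 1)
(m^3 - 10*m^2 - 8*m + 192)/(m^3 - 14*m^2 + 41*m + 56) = (m^2 - 2*m - 24)/(m^2 - 6*m - 7)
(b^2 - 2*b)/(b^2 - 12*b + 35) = b*(b - 2)/(b^2 - 12*b + 35)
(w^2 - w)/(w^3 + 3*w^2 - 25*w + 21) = w/(w^2 + 4*w - 21)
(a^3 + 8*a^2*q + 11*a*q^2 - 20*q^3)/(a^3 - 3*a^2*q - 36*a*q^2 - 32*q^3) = (-a^2 - 4*a*q + 5*q^2)/(-a^2 + 7*a*q + 8*q^2)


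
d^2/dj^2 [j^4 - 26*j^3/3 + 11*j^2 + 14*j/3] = 12*j^2 - 52*j + 22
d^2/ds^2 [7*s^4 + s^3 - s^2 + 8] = 84*s^2 + 6*s - 2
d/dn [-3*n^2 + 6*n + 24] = 6 - 6*n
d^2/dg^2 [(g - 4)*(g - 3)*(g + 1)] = 6*g - 12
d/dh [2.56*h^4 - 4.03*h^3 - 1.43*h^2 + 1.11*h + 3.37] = 10.24*h^3 - 12.09*h^2 - 2.86*h + 1.11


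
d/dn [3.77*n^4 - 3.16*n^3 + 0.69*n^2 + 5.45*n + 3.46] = 15.08*n^3 - 9.48*n^2 + 1.38*n + 5.45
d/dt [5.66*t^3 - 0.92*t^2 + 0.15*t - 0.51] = 16.98*t^2 - 1.84*t + 0.15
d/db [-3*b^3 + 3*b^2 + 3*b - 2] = -9*b^2 + 6*b + 3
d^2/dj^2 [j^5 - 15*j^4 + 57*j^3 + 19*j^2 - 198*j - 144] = 20*j^3 - 180*j^2 + 342*j + 38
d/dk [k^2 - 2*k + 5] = 2*k - 2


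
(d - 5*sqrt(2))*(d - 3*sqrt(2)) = d^2 - 8*sqrt(2)*d + 30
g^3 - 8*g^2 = g^2*(g - 8)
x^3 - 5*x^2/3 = x^2*(x - 5/3)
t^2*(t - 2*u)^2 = t^4 - 4*t^3*u + 4*t^2*u^2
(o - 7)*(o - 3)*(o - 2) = o^3 - 12*o^2 + 41*o - 42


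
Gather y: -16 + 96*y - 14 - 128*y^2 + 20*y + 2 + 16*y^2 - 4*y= -112*y^2 + 112*y - 28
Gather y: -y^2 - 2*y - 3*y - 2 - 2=-y^2 - 5*y - 4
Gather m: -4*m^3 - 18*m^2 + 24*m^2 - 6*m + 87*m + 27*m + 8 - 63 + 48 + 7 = -4*m^3 + 6*m^2 + 108*m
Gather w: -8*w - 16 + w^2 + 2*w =w^2 - 6*w - 16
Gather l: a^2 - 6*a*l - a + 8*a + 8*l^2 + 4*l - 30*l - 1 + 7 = a^2 + 7*a + 8*l^2 + l*(-6*a - 26) + 6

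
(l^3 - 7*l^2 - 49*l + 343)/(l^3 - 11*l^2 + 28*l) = (l^2 - 49)/(l*(l - 4))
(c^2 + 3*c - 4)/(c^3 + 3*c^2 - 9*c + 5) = (c + 4)/(c^2 + 4*c - 5)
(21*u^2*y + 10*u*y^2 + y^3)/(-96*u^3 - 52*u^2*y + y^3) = y*(21*u^2 + 10*u*y + y^2)/(-96*u^3 - 52*u^2*y + y^3)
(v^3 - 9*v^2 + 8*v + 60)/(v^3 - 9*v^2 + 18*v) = (v^2 - 3*v - 10)/(v*(v - 3))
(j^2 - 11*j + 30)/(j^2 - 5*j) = (j - 6)/j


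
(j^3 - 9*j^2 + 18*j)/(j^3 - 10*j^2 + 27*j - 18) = j/(j - 1)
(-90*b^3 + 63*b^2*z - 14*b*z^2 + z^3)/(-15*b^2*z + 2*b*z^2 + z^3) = (30*b^2 - 11*b*z + z^2)/(z*(5*b + z))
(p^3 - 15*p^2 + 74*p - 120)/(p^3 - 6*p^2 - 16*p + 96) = (p - 5)/(p + 4)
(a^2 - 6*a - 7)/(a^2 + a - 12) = (a^2 - 6*a - 7)/(a^2 + a - 12)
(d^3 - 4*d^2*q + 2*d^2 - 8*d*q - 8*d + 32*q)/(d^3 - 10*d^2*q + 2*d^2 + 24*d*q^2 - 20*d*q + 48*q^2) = (-d^2 - 2*d + 8)/(-d^2 + 6*d*q - 2*d + 12*q)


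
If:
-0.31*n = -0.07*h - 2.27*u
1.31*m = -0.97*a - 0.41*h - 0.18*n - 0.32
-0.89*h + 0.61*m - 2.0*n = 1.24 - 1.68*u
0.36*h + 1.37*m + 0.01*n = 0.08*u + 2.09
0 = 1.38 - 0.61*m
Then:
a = -2.50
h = -2.78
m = 2.26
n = 1.56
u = 0.30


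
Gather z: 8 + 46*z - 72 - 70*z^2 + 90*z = -70*z^2 + 136*z - 64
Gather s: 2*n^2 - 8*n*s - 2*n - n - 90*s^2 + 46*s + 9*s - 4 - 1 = 2*n^2 - 3*n - 90*s^2 + s*(55 - 8*n) - 5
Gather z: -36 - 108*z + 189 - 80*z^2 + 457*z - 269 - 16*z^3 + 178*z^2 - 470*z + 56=-16*z^3 + 98*z^2 - 121*z - 60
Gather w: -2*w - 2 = -2*w - 2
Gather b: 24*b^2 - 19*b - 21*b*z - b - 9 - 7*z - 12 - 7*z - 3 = 24*b^2 + b*(-21*z - 20) - 14*z - 24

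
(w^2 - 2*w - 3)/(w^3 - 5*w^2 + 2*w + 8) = (w - 3)/(w^2 - 6*w + 8)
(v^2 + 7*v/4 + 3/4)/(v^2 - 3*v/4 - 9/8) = 2*(v + 1)/(2*v - 3)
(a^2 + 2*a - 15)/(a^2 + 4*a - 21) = (a + 5)/(a + 7)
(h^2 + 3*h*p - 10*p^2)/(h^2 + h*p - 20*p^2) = (-h + 2*p)/(-h + 4*p)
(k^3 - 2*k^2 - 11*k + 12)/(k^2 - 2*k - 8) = (k^2 + 2*k - 3)/(k + 2)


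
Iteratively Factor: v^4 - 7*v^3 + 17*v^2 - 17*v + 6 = (v - 2)*(v^3 - 5*v^2 + 7*v - 3) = (v - 2)*(v - 1)*(v^2 - 4*v + 3) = (v - 2)*(v - 1)^2*(v - 3)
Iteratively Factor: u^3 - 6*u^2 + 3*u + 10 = (u + 1)*(u^2 - 7*u + 10) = (u - 2)*(u + 1)*(u - 5)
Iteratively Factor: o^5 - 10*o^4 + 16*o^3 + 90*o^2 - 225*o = (o + 3)*(o^4 - 13*o^3 + 55*o^2 - 75*o) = (o - 3)*(o + 3)*(o^3 - 10*o^2 + 25*o) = o*(o - 3)*(o + 3)*(o^2 - 10*o + 25) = o*(o - 5)*(o - 3)*(o + 3)*(o - 5)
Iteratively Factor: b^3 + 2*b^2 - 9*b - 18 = (b - 3)*(b^2 + 5*b + 6) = (b - 3)*(b + 2)*(b + 3)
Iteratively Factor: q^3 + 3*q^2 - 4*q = (q + 4)*(q^2 - q) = (q - 1)*(q + 4)*(q)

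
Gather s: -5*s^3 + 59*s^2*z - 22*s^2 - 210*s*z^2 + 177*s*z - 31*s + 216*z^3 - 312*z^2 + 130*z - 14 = -5*s^3 + s^2*(59*z - 22) + s*(-210*z^2 + 177*z - 31) + 216*z^3 - 312*z^2 + 130*z - 14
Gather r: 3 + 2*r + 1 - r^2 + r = -r^2 + 3*r + 4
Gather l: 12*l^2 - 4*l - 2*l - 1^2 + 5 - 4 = 12*l^2 - 6*l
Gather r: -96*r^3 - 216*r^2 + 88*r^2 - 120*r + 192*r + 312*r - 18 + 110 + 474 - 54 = -96*r^3 - 128*r^2 + 384*r + 512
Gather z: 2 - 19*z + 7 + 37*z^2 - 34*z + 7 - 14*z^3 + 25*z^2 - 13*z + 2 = -14*z^3 + 62*z^2 - 66*z + 18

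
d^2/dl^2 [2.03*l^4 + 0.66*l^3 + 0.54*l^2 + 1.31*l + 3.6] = 24.36*l^2 + 3.96*l + 1.08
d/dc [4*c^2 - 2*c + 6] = 8*c - 2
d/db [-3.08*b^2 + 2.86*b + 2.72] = 2.86 - 6.16*b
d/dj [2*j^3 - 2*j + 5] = 6*j^2 - 2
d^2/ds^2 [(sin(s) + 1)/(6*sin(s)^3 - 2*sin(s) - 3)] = (144*sin(s)^7 + 324*sin(s)^6 - 168*sin(s)^5 - 222*sin(s)^4 + 138*sin(s)^3 - 146*sin(s)^2 - 105*sin(s) + 4)/(-6*sin(s)^3 + 2*sin(s) + 3)^3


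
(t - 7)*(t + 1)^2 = t^3 - 5*t^2 - 13*t - 7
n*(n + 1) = n^2 + n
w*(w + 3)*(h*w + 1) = h*w^3 + 3*h*w^2 + w^2 + 3*w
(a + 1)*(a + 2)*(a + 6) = a^3 + 9*a^2 + 20*a + 12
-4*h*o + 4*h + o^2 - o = (-4*h + o)*(o - 1)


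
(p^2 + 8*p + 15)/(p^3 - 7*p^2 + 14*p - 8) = (p^2 + 8*p + 15)/(p^3 - 7*p^2 + 14*p - 8)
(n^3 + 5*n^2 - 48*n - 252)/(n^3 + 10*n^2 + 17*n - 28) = (n^3 + 5*n^2 - 48*n - 252)/(n^3 + 10*n^2 + 17*n - 28)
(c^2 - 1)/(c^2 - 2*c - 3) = (c - 1)/(c - 3)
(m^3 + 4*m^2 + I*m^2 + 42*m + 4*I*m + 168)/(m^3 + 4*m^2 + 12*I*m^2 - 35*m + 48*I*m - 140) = (m - 6*I)/(m + 5*I)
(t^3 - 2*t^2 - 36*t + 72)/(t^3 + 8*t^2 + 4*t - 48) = (t - 6)/(t + 4)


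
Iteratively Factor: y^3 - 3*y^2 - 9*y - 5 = (y + 1)*(y^2 - 4*y - 5) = (y + 1)^2*(y - 5)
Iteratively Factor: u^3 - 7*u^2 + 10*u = (u - 2)*(u^2 - 5*u) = u*(u - 2)*(u - 5)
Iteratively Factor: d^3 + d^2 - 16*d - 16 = (d + 4)*(d^2 - 3*d - 4) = (d - 4)*(d + 4)*(d + 1)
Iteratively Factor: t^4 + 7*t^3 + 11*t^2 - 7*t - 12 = (t + 3)*(t^3 + 4*t^2 - t - 4) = (t - 1)*(t + 3)*(t^2 + 5*t + 4) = (t - 1)*(t + 3)*(t + 4)*(t + 1)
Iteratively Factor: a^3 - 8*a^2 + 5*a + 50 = (a - 5)*(a^2 - 3*a - 10) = (a - 5)^2*(a + 2)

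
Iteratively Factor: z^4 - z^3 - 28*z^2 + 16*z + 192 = (z + 4)*(z^3 - 5*z^2 - 8*z + 48) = (z - 4)*(z + 4)*(z^2 - z - 12) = (z - 4)*(z + 3)*(z + 4)*(z - 4)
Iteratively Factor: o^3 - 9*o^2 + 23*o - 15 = (o - 3)*(o^2 - 6*o + 5) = (o - 3)*(o - 1)*(o - 5)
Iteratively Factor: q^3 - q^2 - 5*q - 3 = (q - 3)*(q^2 + 2*q + 1) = (q - 3)*(q + 1)*(q + 1)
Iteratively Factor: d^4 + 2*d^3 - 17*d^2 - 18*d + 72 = (d - 2)*(d^3 + 4*d^2 - 9*d - 36) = (d - 2)*(d + 3)*(d^2 + d - 12) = (d - 2)*(d + 3)*(d + 4)*(d - 3)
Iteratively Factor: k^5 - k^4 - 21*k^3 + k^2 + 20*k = (k - 5)*(k^4 + 4*k^3 - k^2 - 4*k) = (k - 5)*(k - 1)*(k^3 + 5*k^2 + 4*k) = (k - 5)*(k - 1)*(k + 1)*(k^2 + 4*k) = k*(k - 5)*(k - 1)*(k + 1)*(k + 4)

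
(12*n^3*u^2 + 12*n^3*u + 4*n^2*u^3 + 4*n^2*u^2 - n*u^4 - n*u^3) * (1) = 12*n^3*u^2 + 12*n^3*u + 4*n^2*u^3 + 4*n^2*u^2 - n*u^4 - n*u^3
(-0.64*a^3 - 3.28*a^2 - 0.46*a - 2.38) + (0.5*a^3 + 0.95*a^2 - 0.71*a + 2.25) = -0.14*a^3 - 2.33*a^2 - 1.17*a - 0.13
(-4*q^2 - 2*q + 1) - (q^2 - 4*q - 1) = -5*q^2 + 2*q + 2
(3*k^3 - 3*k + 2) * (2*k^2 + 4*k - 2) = 6*k^5 + 12*k^4 - 12*k^3 - 8*k^2 + 14*k - 4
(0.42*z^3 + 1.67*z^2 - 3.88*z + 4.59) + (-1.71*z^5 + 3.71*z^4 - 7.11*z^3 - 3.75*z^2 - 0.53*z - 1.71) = -1.71*z^5 + 3.71*z^4 - 6.69*z^3 - 2.08*z^2 - 4.41*z + 2.88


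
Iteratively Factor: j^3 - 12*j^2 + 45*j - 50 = (j - 2)*(j^2 - 10*j + 25) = (j - 5)*(j - 2)*(j - 5)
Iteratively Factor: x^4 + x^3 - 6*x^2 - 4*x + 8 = (x - 2)*(x^3 + 3*x^2 - 4) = (x - 2)*(x + 2)*(x^2 + x - 2) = (x - 2)*(x - 1)*(x + 2)*(x + 2)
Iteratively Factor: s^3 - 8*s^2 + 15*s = (s)*(s^2 - 8*s + 15) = s*(s - 5)*(s - 3)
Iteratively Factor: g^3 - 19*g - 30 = (g + 2)*(g^2 - 2*g - 15) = (g + 2)*(g + 3)*(g - 5)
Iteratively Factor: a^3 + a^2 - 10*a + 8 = (a - 1)*(a^2 + 2*a - 8) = (a - 1)*(a + 4)*(a - 2)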